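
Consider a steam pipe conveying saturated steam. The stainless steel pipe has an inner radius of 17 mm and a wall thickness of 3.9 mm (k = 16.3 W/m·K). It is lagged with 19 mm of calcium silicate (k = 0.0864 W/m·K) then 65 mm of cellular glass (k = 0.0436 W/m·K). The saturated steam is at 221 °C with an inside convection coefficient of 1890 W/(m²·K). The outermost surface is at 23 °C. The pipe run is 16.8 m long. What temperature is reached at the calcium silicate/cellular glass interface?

Per-layer cylindrical resistances, series-summed:
R_inner film = 1/(h_i·2πr₁L) = 1/(1890×2π×0.017×16.8) = 2.948×10^-4 K/W
R_stainless steel pipe wall = ln(20.9/17)/(2π×16.3×16.8) = 1.2×10^-4 K/W
R_calcium silicate = ln(39.9/20.9)/(2π×0.0864×16.8) = 0.0709 K/W
R_cellular glass = ln(104.9/39.9)/(2π×0.0436×16.8) = 0.21 K/W
R_total = 0.2813 K/W
Q = ΔT/R_total = 198/0.2813
Q = 704 W
T_interface = T_inner − Q·ΣR(inner→interface) = 221 − 704×0.07132

T ≈ 171 °C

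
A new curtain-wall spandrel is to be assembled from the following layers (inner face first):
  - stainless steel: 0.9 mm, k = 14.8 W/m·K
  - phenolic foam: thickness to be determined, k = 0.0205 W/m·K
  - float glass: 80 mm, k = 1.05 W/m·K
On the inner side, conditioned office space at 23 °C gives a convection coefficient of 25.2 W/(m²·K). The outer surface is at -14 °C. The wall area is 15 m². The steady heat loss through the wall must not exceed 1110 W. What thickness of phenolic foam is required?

Thermal resistances in series:
R_inner film = 1/(h_i·A) = 1/(25.2×15) = 0.002646 K/W
R_stainless steel = L/(kA) = 0.0009/(14.8×15) = 4.054×10^-6 K/W
R_float glass = L/(kA) = 0.08/(1.05×15) = 0.005079 K/W
Sum of the known resistances R_other = 0.007729 K/W
Required total resistance R_tot = ΔT/Q_allow = 37/1110 = 0.03333 K/W
R_phenolic foam = R_tot − R_other = 0.0256 K/W
L = R·k·A = 0.0256×0.0205×15

L ≈ 7.87 mm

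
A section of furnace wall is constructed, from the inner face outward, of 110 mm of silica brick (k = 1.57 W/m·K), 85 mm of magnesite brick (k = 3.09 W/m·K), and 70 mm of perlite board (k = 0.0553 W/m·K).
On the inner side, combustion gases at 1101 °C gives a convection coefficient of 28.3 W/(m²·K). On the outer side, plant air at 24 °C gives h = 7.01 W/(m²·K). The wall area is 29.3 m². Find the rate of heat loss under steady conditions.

Model the wall as resistances in series:
R_inner film = 1/(h_i·A) = 1/(28.3×29.3) = 0.001206 K/W
R_silica brick = L/(kA) = 0.11/(1.57×29.3) = 0.002391 K/W
R_magnesite brick = L/(kA) = 0.085/(3.09×29.3) = 9.388×10^-4 K/W
R_perlite board = L/(kA) = 0.07/(0.0553×29.3) = 0.0432 K/W
R_outer film = 1/(h_o·A) = 1/(7.01×29.3) = 0.004869 K/W
R_total = 0.05261 K/W
Q = ΔT / R_total = 1077 / 0.05261

Q ≈ 20500 W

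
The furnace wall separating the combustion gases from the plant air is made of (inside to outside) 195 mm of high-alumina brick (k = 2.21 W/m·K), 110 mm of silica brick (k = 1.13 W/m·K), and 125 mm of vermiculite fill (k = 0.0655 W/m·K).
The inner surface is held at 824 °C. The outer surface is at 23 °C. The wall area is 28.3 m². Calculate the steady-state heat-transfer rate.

Q ≈ 10800 W

Using the resistance-network approach (series):
R_high-alumina brick = L/(kA) = 0.195/(2.21×28.3) = 0.003118 K/W
R_silica brick = L/(kA) = 0.11/(1.13×28.3) = 0.00344 K/W
R_vermiculite fill = L/(kA) = 0.125/(0.0655×28.3) = 0.06743 K/W
R_total = 0.07399 K/W
Q = ΔT / R_total = 801 / 0.07399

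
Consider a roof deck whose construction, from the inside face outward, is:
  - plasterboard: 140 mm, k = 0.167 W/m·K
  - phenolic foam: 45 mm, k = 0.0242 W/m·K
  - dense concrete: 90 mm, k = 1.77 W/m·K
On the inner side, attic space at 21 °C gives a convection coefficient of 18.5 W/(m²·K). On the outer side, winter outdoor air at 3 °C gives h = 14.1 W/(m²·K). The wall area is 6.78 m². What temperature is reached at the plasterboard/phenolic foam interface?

Model the wall as resistances in series:
R_inner film = 1/(h_i·A) = 1/(18.5×6.78) = 0.007973 K/W
R_plasterboard = L/(kA) = 0.14/(0.167×6.78) = 0.1236 K/W
R_phenolic foam = L/(kA) = 0.045/(0.0242×6.78) = 0.2743 K/W
R_dense concrete = L/(kA) = 0.09/(1.77×6.78) = 0.0075 K/W
R_outer film = 1/(h_o·A) = 1/(14.1×6.78) = 0.01046 K/W
R_total = 0.4238 K/W;  Q = ΔT/R_total = 18/0.4238 = 42.47 W
T_interface = T_inner − Q·ΣR(inner→interface) = 21 − 42.5×0.1316

T ≈ 15.4 °C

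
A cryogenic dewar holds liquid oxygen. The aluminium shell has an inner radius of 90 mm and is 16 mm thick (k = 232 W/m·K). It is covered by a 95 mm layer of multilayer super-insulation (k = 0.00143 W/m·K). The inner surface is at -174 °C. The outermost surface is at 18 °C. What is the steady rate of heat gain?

Radial (spherical) resistances in series:
R_aluminium shell = (1/0.09 − 1/0.106)/(4π×232) = 5.753×10^-4 K/W
R_multilayer super-insulation = (1/0.106 − 1/0.201)/(4π×0.00143) = 248.1 K/W
R_total = 248.1 K/W
Q = ΔT/R_total = 192/248.1

Q ≈ 0.774 W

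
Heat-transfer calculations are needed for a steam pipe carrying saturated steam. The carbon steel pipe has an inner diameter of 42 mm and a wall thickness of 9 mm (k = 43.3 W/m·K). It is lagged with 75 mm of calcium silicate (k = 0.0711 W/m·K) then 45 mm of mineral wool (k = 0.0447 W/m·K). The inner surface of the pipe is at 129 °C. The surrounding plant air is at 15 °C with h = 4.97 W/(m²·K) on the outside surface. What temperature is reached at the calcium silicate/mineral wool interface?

Radial resistances (cylindrical: R_cond = ln(r_o/r_i)/(2πkL), R_conv = 1/(h·2πrL)):
R_carbon steel pipe wall = ln(30/21)/(2π×43.3×1) = 0.001311 K/W
R_calcium silicate = ln(105/30)/(2π×0.0711×1) = 2.804 K/W
R_mineral wool = ln(150/105)/(2π×0.0447×1) = 1.27 K/W
R_outer film = 1/(h_o·2πr_oL) = 1/(4.97×2π×0.15×1) = 0.2135 K/W
R_total = 4.289 K/W
Q = ΔT/R_total = 114/4.289
Q = 26.6 W/m
T_interface = T_inner − Q·ΣR(inner→interface) = 129 − 26.6×2.806

T ≈ 54.4 °C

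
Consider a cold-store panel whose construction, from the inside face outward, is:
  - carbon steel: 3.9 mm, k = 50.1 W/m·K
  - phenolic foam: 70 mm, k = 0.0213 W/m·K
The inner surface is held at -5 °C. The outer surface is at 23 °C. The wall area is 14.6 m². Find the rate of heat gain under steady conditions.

Q ≈ 124 W

Thermal resistances in series:
R_carbon steel = L/(kA) = 0.0039/(50.1×14.6) = 5.332×10^-6 K/W
R_phenolic foam = L/(kA) = 0.07/(0.0213×14.6) = 0.2251 K/W
R_total = 0.2251 K/W
Q = ΔT / R_total = 28 / 0.2251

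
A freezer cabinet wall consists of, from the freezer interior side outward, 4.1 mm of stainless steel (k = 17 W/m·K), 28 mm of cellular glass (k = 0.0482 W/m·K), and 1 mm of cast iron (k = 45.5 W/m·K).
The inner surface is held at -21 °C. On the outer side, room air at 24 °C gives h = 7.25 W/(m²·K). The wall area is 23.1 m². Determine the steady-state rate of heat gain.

Treating each layer as a thermal resistance in series:
R_stainless steel = L/(kA) = 0.0041/(17×23.1) = 1.044×10^-5 K/W
R_cellular glass = L/(kA) = 0.028/(0.0482×23.1) = 0.02515 K/W
R_cast iron = L/(kA) = 0.001/(45.5×23.1) = 9.514×10^-7 K/W
R_outer film = 1/(h_o·A) = 1/(7.25×23.1) = 0.005971 K/W
R_total = 0.03113 K/W
Q = ΔT / R_total = 45 / 0.03113

Q ≈ 1450 W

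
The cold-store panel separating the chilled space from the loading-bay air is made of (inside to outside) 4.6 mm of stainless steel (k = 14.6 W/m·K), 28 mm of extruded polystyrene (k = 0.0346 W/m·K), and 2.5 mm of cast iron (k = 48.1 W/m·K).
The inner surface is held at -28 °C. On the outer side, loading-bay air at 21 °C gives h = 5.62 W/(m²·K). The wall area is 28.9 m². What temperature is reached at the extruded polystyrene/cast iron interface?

Using the resistance-network approach (series):
R_stainless steel = L/(kA) = 0.0046/(14.6×28.9) = 1.09×10^-5 K/W
R_extruded polystyrene = L/(kA) = 0.028/(0.0346×28.9) = 0.028 K/W
R_cast iron = L/(kA) = 0.0025/(48.1×28.9) = 1.798×10^-6 K/W
R_outer film = 1/(h_o·A) = 1/(5.62×28.9) = 0.006157 K/W
R_total = 0.03417 K/W;  Q = ΔT/R_total = 49/0.03417 = 1434 W
T_interface = T_inner + Q·ΣR(inner→interface) = -28 + 1430×0.02801

T ≈ 12.2 °C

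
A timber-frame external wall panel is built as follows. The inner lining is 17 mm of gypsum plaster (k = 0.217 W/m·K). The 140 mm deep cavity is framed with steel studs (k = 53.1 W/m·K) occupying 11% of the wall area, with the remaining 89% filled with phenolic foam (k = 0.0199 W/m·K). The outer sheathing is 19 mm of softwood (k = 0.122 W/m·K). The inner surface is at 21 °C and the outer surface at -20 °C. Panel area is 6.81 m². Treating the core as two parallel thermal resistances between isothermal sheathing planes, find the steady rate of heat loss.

Sheathing layers in series; stud and cavity paths in parallel between them.
R_inner = 0.017/(0.217×6.81) = 0.0115 K/W
R_stud  = 0.14/(53.1×0.11×6.81) = 0.00352 K/W
R_cav   = 0.14/(0.0199×0.89×6.81) = 1.161 K/W
1/R_core = 1/R_stud + 1/R_cav → R_core = 0.003509 K/W
R_outer = 0.019/(0.122×6.81) = 0.02287 K/W
R_total = 0.03788 K/W
Q = ΔT/R_total = 41/0.03788

Q ≈ 1080 W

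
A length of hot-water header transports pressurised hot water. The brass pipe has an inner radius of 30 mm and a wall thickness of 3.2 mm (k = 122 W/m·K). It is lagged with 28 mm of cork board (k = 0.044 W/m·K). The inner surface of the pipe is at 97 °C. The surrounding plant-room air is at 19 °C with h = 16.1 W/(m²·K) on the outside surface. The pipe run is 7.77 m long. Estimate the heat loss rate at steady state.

For a radial system each layer contributes R = ln(r_out/r_in)/(2πkL); films add R = 1/(hA).
R_brass pipe wall = ln(33.2/30)/(2π×122×7.77) = 1.702×10^-5 K/W
R_cork board = ln(61.2/33.2)/(2π×0.044×7.77) = 0.2847 K/W
R_outer film = 1/(h_o·2πr_oL) = 1/(16.1×2π×0.0612×7.77) = 0.02079 K/W
R_total = 0.3055 K/W
Q = ΔT/R_total = 78/0.3055

Q ≈ 255 W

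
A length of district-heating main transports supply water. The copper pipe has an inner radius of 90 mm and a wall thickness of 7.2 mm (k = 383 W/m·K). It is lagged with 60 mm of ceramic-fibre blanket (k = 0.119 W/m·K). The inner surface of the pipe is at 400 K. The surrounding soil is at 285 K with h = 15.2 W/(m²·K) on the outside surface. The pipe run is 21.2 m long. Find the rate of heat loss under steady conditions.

Q ≈ 3440 W

Radial resistances (cylindrical: R_cond = ln(r_o/r_i)/(2πkL), R_conv = 1/(h·2πrL)):
R_copper pipe wall = ln(97.2/90)/(2π×383×21.2) = 1.509×10^-6 K/W
R_ceramic-fibre blanket = ln(157.2/97.2)/(2π×0.119×21.2) = 0.03033 K/W
R_outer film = 1/(h_o·2πr_oL) = 1/(15.2×2π×0.1572×21.2) = 0.003142 K/W
R_total = 0.03347 K/W
Q = ΔT/R_total = 115/0.03347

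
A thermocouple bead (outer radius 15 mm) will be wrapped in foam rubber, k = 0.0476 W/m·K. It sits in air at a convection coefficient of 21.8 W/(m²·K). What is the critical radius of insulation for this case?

r_cr ≈ 4.37 mm

For a sphere r_cr = 2k/h = 2×0.0476/21.8
r_cr = 4.37 mm; since the bare radius (15 mm) is above r_cr, any added insulation will reduce heat loss.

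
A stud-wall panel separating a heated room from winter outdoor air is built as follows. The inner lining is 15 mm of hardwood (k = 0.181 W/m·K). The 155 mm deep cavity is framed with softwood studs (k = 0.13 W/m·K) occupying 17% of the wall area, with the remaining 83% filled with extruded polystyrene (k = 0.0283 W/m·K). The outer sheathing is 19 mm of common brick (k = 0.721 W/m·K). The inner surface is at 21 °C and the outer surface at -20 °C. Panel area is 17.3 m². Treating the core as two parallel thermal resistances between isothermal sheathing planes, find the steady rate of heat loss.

Q ≈ 202 W

Sheathing layers in series; stud and cavity paths in parallel between them.
R_inner = 0.015/(0.181×17.3) = 0.00479 K/W
R_stud  = 0.155/(0.13×0.17×17.3) = 0.4054 K/W
R_cav   = 0.155/(0.0283×0.83×17.3) = 0.3814 K/W
1/R_core = 1/R_stud + 1/R_cav → R_core = 0.1965 K/W
R_outer = 0.019/(0.721×17.3) = 0.001523 K/W
R_total = 0.2028 K/W
Q = ΔT/R_total = 41/0.2028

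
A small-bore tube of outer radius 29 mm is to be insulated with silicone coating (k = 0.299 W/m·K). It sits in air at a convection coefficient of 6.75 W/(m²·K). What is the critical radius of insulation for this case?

For a cylinder r_cr = k/h = 0.299/6.75
r_cr = 44.3 mm; since the bare radius (29 mm) is below r_cr, adding a thin layer of insulation will *increase* heat loss.

r_cr ≈ 44.3 mm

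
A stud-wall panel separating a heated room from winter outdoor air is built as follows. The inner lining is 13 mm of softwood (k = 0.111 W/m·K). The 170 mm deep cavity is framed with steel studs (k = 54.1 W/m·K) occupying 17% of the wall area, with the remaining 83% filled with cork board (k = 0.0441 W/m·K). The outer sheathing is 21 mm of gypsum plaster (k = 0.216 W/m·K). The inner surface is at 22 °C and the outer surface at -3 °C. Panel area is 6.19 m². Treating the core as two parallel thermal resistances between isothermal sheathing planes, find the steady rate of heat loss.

Sheathing layers in series; stud and cavity paths in parallel between them.
R_inner = 0.013/(0.111×6.19) = 0.01892 K/W
R_stud  = 0.17/(54.1×0.17×6.19) = 0.002986 K/W
R_cav   = 0.17/(0.0441×0.83×6.19) = 0.7503 K/W
1/R_core = 1/R_stud + 1/R_cav → R_core = 0.002974 K/W
R_outer = 0.021/(0.216×6.19) = 0.01571 K/W
R_total = 0.0376 K/W
Q = ΔT/R_total = 25/0.0376

Q ≈ 665 W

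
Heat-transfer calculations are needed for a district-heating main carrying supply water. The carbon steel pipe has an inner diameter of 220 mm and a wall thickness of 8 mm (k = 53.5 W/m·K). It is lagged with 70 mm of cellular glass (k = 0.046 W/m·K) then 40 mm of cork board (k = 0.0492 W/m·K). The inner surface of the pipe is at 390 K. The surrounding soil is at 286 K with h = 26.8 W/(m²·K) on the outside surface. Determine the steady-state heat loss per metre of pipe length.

q′ ≈ 46 W/m

Radial resistances (cylindrical: R_cond = ln(r_o/r_i)/(2πkL), R_conv = 1/(h·2πrL)):
R_carbon steel pipe wall = ln(118/110)/(2π×53.5×1) = 2.088×10^-4 K/W
R_cellular glass = ln(188/118)/(2π×0.046×1) = 1.611 K/W
R_cork board = ln(228/188)/(2π×0.0492×1) = 0.624 K/W
R_outer film = 1/(h_o·2πr_oL) = 1/(26.8×2π×0.228×1) = 0.02605 K/W
R_total = 2.262 K/W
Q = ΔT/R_total = 104/2.262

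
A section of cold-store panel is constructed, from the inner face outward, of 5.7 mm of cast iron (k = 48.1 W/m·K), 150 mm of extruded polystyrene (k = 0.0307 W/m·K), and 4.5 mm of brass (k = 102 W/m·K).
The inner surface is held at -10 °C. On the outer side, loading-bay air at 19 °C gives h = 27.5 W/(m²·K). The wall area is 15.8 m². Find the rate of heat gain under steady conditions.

Treating each layer as a thermal resistance in series:
R_cast iron = L/(kA) = 0.0057/(48.1×15.8) = 7.5×10^-6 K/W
R_extruded polystyrene = L/(kA) = 0.15/(0.0307×15.8) = 0.3092 K/W
R_brass = L/(kA) = 0.0045/(102×15.8) = 2.792×10^-6 K/W
R_outer film = 1/(h_o·A) = 1/(27.5×15.8) = 0.002301 K/W
R_total = 0.3116 K/W
Q = ΔT / R_total = 29 / 0.3116

Q ≈ 93.1 W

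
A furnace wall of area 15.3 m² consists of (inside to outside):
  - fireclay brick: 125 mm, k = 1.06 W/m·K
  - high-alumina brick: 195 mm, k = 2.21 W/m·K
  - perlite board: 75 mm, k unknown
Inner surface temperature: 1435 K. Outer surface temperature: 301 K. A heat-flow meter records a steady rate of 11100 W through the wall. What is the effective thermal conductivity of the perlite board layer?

Treating each layer as a thermal resistance in series:
R_fireclay brick = L/(kA) = 0.125/(1.06×15.3) = 0.007707 K/W
R_high-alumina brick = L/(kA) = 0.195/(2.21×15.3) = 0.005767 K/W
Sum of known resistances R_other = 0.01347 K/W
Total R = ΔT/Q = 1134/11100 = 0.1022 K/W
R_perlite board = R_total − R_other = 0.08869 K/W
k = L/(R·A) = 0.075/(0.08869×15.3)

k ≈ 0.0553 W/(m·K)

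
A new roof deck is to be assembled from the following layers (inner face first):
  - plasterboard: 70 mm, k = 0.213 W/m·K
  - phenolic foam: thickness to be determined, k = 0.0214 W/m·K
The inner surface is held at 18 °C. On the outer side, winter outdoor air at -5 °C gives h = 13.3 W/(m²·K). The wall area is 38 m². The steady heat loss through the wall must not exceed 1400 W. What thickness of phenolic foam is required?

Series thermal resistances:
R_plasterboard = L/(kA) = 0.07/(0.213×38) = 0.008648 K/W
R_outer film = 1/(h_o·A) = 1/(13.3×38) = 0.001979 K/W
Sum of the known resistances R_other = 0.01063 K/W
Required total resistance R_tot = ΔT/Q_allow = 23/1400 = 0.01643 K/W
R_phenolic foam = R_tot − R_other = 0.005802 K/W
L = R·k·A = 0.005802×0.0214×38

L ≈ 4.72 mm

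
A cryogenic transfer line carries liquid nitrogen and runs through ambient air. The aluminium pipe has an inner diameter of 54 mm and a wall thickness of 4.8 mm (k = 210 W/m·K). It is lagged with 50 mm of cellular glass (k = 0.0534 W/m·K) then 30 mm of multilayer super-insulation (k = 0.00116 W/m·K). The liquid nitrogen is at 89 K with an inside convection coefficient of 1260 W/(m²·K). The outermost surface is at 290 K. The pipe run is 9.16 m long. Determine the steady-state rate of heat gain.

Per-layer cylindrical resistances, series-summed:
R_inner film = 1/(h_i·2πr₁L) = 1/(1260×2π×0.027×9.16) = 5.107×10^-4 K/W
R_aluminium pipe wall = ln(31.8/27)/(2π×210×9.16) = 1.354×10^-5 K/W
R_cellular glass = ln(81.8/31.8)/(2π×0.0534×9.16) = 0.3074 K/W
R_multilayer super-insulation = ln(111.8/81.8)/(2π×0.00116×9.16) = 4.68 K/W
R_total = 4.988 K/W
Q = ΔT/R_total = 201/4.988

Q ≈ 40.3 W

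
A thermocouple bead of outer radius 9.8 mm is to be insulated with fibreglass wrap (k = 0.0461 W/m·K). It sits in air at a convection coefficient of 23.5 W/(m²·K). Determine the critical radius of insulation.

For a sphere r_cr = 2k/h = 2×0.0461/23.5
r_cr = 3.92 mm; since the bare radius (9.8 mm) is above r_cr, any added insulation will reduce heat loss.

r_cr ≈ 3.92 mm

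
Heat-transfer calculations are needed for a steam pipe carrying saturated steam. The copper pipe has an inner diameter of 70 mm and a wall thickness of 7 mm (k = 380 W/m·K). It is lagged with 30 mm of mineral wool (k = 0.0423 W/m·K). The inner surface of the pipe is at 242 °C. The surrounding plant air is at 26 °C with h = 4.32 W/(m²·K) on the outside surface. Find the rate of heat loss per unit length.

For a radial system each layer contributes R = ln(r_out/r_in)/(2πkL); films add R = 1/(hA).
R_copper pipe wall = ln(42/35)/(2π×380×1) = 7.636×10^-5 K/W
R_mineral wool = ln(72/42)/(2π×0.0423×1) = 2.028 K/W
R_outer film = 1/(h_o·2πr_oL) = 1/(4.32×2π×0.072×1) = 0.5117 K/W
R_total = 2.54 K/W
Q = ΔT/R_total = 216/2.54

q′ ≈ 85 W/m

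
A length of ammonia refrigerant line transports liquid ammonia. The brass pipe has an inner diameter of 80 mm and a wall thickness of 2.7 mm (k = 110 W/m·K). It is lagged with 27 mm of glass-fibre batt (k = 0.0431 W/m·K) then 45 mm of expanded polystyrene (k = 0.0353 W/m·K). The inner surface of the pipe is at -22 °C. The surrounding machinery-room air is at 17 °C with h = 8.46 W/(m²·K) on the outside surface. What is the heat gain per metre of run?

q′ ≈ 9.24 W/m

Radial resistances (cylindrical: R_cond = ln(r_o/r_i)/(2πkL), R_conv = 1/(h·2πrL)):
R_brass pipe wall = ln(42.7/40)/(2π×110×1) = 9.451×10^-5 K/W
R_glass-fibre batt = ln(69.7/42.7)/(2π×0.0431×1) = 1.809 K/W
R_expanded polystyrene = ln(114.7/69.7)/(2π×0.0353×1) = 2.246 K/W
R_outer film = 1/(h_o·2πr_oL) = 1/(8.46×2π×0.1147×1) = 0.164 K/W
R_total = 4.219 K/W
Q = ΔT/R_total = 39/4.219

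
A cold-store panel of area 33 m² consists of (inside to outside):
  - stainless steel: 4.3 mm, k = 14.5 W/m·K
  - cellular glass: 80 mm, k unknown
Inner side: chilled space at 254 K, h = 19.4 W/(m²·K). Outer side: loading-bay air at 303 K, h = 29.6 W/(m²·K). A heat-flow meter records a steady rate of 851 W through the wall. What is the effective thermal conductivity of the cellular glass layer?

Model the wall as resistances in series:
R_inner film = 1/(h_i·A) = 1/(19.4×33) = 0.001562 K/W
R_stainless steel = L/(kA) = 0.0043/(14.5×33) = 8.986×10^-6 K/W
R_outer film = 1/(h_o·A) = 1/(29.6×33) = 0.001024 K/W
Sum of known resistances R_other = 0.002595 K/W
Total R = ΔT/Q = 49/851 = 0.05758 K/W
R_cellular glass = R_total − R_other = 0.05498 K/W
k = L/(R·A) = 0.08/(0.05498×33)

k ≈ 0.0441 W/(m·K)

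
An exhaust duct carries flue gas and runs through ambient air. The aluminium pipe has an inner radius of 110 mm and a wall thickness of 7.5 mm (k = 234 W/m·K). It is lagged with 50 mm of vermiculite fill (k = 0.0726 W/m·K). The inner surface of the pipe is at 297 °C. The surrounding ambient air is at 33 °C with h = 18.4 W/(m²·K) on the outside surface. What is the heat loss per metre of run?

q′ ≈ 318 W/m

For a radial system each layer contributes R = ln(r_out/r_in)/(2πkL); films add R = 1/(hA).
R_aluminium pipe wall = ln(117.5/110)/(2π×234×1) = 4.486×10^-5 K/W
R_vermiculite fill = ln(167.5/117.5)/(2π×0.0726×1) = 0.7772 K/W
R_outer film = 1/(h_o·2πr_oL) = 1/(18.4×2π×0.1675×1) = 0.05164 K/W
R_total = 0.8289 K/W
Q = ΔT/R_total = 264/0.8289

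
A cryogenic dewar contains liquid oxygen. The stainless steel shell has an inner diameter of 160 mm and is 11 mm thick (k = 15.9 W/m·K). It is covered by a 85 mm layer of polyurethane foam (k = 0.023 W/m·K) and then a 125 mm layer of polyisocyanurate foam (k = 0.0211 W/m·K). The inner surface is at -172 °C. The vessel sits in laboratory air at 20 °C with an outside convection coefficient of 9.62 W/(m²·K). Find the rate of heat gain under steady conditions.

Q ≈ 7.02 W

Spherical conduction: R = (1/r_in − 1/r_out)/(4πk) per layer; series-sum.
R_stainless steel shell = (1/0.08 − 1/0.091)/(4π×15.9) = 0.007562 K/W
R_polyurethane foam = (1/0.091 − 1/0.176)/(4π×0.023) = 18.36 K/W
R_polyisocyanurate foam = (1/0.176 − 1/0.301)/(4π×0.0211) = 8.899 K/W
R_outer film = 1/(h·4πr_o²) = 1/(9.62×4π×0.301²) = 0.0913 K/W
R_total = 27.36 K/W
Q = ΔT/R_total = 192/27.36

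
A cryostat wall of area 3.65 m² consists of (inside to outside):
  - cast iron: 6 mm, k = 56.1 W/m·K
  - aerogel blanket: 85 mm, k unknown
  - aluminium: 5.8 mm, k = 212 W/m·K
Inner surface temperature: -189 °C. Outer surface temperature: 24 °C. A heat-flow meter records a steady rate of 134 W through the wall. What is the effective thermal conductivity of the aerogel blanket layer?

k ≈ 0.0147 W/(m·K)

Model the wall as resistances in series:
R_cast iron = L/(kA) = 0.006/(56.1×3.65) = 2.93×10^-5 K/W
R_aluminium = L/(kA) = 0.0058/(212×3.65) = 7.495×10^-6 K/W
Sum of known resistances R_other = 3.68×10^-5 K/W
Total R = ΔT/Q = 213/134 = 1.59 K/W
R_aerogel blanket = R_total − R_other = 1.59 K/W
k = L/(R·A) = 0.085/(1.59×3.65)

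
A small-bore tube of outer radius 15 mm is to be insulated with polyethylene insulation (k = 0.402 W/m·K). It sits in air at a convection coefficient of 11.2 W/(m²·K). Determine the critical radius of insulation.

For a cylinder r_cr = k/h = 0.402/11.2
r_cr = 35.9 mm; since the bare radius (15 mm) is below r_cr, adding a thin layer of insulation will *increase* heat loss.

r_cr ≈ 35.9 mm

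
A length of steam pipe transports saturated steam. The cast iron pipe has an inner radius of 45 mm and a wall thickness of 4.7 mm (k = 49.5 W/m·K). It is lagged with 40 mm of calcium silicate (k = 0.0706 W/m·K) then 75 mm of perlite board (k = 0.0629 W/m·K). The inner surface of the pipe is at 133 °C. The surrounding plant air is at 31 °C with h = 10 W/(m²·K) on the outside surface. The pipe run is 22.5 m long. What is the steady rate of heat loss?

Radial resistances (cylindrical: R_cond = ln(r_o/r_i)/(2πkL), R_conv = 1/(h·2πrL)):
R_cast iron pipe wall = ln(49.7/45)/(2π×49.5×22.5) = 1.42×10^-5 K/W
R_calcium silicate = ln(89.7/49.7)/(2π×0.0706×22.5) = 0.05916 K/W
R_perlite board = ln(164.7/89.7)/(2π×0.0629×22.5) = 0.06834 K/W
R_outer film = 1/(h_o·2πr_oL) = 1/(10×2π×0.1647×22.5) = 0.004295 K/W
R_total = 0.1318 K/W
Q = ΔT/R_total = 102/0.1318

Q ≈ 774 W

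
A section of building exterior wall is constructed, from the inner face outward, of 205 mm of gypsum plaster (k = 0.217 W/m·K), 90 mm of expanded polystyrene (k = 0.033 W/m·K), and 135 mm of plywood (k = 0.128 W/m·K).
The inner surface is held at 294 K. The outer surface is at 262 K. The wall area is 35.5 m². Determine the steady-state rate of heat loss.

Q ≈ 240 W

Model the wall as resistances in series:
R_gypsum plaster = L/(kA) = 0.205/(0.217×35.5) = 0.02661 K/W
R_expanded polystyrene = L/(kA) = 0.09/(0.033×35.5) = 0.07682 K/W
R_plywood = L/(kA) = 0.135/(0.128×35.5) = 0.02971 K/W
R_total = 0.1331 K/W
Q = ΔT / R_total = 32 / 0.1331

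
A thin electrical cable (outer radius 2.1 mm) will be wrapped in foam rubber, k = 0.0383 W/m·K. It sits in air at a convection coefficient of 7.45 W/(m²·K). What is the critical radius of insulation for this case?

r_cr ≈ 5.14 mm

For a cylinder r_cr = k/h = 0.0383/7.45
r_cr = 5.14 mm; since the bare radius (2.1 mm) is below r_cr, adding a thin layer of insulation will *increase* heat loss.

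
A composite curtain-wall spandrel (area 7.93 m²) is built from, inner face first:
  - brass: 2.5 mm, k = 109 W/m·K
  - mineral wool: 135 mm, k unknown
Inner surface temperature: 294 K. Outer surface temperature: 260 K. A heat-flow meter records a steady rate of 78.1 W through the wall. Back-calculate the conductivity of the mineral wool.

k ≈ 0.0391 W/(m·K)

Model the wall as resistances in series:
R_brass = L/(kA) = 0.0025/(109×7.93) = 2.892×10^-6 K/W
Sum of known resistances R_other = 2.892×10^-6 K/W
Total R = ΔT/Q = 34/78.1 = 0.4353 K/W
R_mineral wool = R_total − R_other = 0.4353 K/W
k = L/(R·A) = 0.135/(0.4353×7.93)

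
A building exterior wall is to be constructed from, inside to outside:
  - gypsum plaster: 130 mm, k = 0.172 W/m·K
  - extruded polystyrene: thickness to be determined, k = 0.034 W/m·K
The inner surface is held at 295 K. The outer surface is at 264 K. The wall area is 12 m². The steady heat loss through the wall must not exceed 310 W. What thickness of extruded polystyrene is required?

L ≈ 15.1 mm

Model the wall as resistances in series:
R_gypsum plaster = L/(kA) = 0.13/(0.172×12) = 0.06298 K/W
Sum of the known resistances R_other = 0.06298 K/W
Required total resistance R_tot = ΔT/Q_allow = 31/310 = 0.1 K/W
R_extruded polystyrene = R_tot − R_other = 0.03702 K/W
L = R·k·A = 0.03702×0.034×12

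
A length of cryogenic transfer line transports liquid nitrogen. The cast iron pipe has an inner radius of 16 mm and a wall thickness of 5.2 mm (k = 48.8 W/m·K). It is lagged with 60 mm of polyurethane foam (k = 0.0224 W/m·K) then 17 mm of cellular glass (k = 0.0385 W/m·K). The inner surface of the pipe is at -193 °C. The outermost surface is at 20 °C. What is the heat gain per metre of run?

q′ ≈ 20.6 W/m

Treating each annulus and film as a series resistance:
R_cast iron pipe wall = ln(21.2/16)/(2π×48.8×1) = 9.178×10^-4 K/W
R_polyurethane foam = ln(81.2/21.2)/(2π×0.0224×1) = 9.542 K/W
R_cellular glass = ln(98.2/81.2)/(2π×0.0385×1) = 0.7858 K/W
R_total = 10.33 K/W
Q = ΔT/R_total = 213/10.33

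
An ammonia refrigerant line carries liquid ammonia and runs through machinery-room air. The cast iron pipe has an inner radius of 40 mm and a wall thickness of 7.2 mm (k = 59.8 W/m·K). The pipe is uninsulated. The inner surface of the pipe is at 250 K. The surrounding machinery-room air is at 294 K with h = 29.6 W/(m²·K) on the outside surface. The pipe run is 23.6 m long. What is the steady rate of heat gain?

Radial resistances (cylindrical: R_cond = ln(r_o/r_i)/(2πkL), R_conv = 1/(h·2πrL)):
R_cast iron pipe wall = ln(47.2/40)/(2π×59.8×23.6) = 1.867×10^-5 K/W
R_outer film = 1/(h_o·2πr_oL) = 1/(29.6×2π×0.0472×23.6) = 0.004827 K/W
R_total = 0.004846 K/W
Q = ΔT/R_total = 44/0.004846

Q ≈ 9080 W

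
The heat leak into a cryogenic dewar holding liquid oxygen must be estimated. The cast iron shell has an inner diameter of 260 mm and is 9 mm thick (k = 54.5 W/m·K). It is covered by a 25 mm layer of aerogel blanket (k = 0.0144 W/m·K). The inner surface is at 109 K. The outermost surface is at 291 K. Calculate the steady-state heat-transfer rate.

Q ≈ 30 W

Spherical conduction: R = (1/r_in − 1/r_out)/(4πk) per layer; series-sum.
R_cast iron shell = (1/0.13 − 1/0.139)/(4π×54.5) = 7.272×10^-4 K/W
R_aerogel blanket = (1/0.139 − 1/0.164)/(4π×0.0144) = 6.061 K/W
R_total = 6.061 K/W
Q = ΔT/R_total = 182/6.061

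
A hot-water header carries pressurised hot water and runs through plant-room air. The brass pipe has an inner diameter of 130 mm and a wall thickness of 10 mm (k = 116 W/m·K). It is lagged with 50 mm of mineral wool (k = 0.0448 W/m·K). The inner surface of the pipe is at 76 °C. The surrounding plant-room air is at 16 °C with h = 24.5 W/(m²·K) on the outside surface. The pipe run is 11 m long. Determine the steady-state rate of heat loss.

Cylindrical conduction, so R = ln(r₂/r₁)/(2πkL) per layer, in series:
R_brass pipe wall = ln(75/65)/(2π×116×11) = 1.785×10^-5 K/W
R_mineral wool = ln(125/75)/(2π×0.0448×11) = 0.165 K/W
R_outer film = 1/(h_o·2πr_oL) = 1/(24.5×2π×0.125×11) = 0.004724 K/W
R_total = 0.1697 K/W
Q = ΔT/R_total = 60/0.1697

Q ≈ 354 W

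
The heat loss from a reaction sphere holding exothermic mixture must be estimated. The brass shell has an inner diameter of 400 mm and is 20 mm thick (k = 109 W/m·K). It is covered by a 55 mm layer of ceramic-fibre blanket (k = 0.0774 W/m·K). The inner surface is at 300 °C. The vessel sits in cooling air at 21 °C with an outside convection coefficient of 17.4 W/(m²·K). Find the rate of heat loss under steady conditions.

Q ≈ 280 W

For a spherical shell R = (1/r₁ − 1/r₂)/(4πk); film R = 1/(h·4πr²). In series:
R_brass shell = (1/0.2 − 1/0.22)/(4π×109) = 3.318×10^-4 K/W
R_ceramic-fibre blanket = (1/0.22 − 1/0.275)/(4π×0.0774) = 0.9347 K/W
R_outer film = 1/(h·4πr_o²) = 1/(17.4×4π×0.275²) = 0.06047 K/W
R_total = 0.9955 K/W
Q = ΔT/R_total = 279/0.9955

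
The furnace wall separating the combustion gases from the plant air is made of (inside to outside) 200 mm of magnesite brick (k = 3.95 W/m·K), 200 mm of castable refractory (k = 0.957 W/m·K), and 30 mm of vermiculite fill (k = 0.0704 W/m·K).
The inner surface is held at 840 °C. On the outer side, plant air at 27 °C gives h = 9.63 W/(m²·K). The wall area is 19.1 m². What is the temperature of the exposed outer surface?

T ≈ 134 °C

Model the wall as resistances in series:
R_magnesite brick = L/(kA) = 0.2/(3.95×19.1) = 0.002651 K/W
R_castable refractory = L/(kA) = 0.2/(0.957×19.1) = 0.01094 K/W
R_vermiculite fill = L/(kA) = 0.03/(0.0704×19.1) = 0.02231 K/W
R_outer film = 1/(h_o·A) = 1/(9.63×19.1) = 0.005437 K/W
R_total = 0.04134 K/W;  Q = ΔT/R_total = 813/0.04134 = 19670 W
T_interface = T_inner − Q·ΣR(inner→interface) = 840 − 19700×0.0359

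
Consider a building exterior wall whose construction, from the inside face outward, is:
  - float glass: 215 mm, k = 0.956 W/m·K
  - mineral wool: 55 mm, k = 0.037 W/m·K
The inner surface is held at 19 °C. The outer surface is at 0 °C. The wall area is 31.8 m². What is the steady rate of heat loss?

Model the wall as resistances in series:
R_float glass = L/(kA) = 0.215/(0.956×31.8) = 0.007072 K/W
R_mineral wool = L/(kA) = 0.055/(0.037×31.8) = 0.04674 K/W
R_total = 0.05382 K/W
Q = ΔT / R_total = 19 / 0.05382

Q ≈ 353 W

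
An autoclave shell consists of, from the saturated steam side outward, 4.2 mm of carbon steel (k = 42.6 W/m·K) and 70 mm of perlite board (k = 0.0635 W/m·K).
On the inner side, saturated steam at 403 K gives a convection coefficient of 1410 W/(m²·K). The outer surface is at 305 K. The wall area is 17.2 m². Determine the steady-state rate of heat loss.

Model the wall as resistances in series:
R_inner film = 1/(h_i·A) = 1/(1410×17.2) = 4.123×10^-5 K/W
R_carbon steel = L/(kA) = 0.0042/(42.6×17.2) = 5.732×10^-6 K/W
R_perlite board = L/(kA) = 0.07/(0.0635×17.2) = 0.06409 K/W
R_total = 0.06414 K/W
Q = ΔT / R_total = 98 / 0.06414

Q ≈ 1530 W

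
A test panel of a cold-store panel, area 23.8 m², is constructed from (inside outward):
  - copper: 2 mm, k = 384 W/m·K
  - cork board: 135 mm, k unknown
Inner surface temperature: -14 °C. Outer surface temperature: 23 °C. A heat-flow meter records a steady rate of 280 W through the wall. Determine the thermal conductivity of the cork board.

k ≈ 0.0429 W/(m·K)

Using the resistance-network approach (series):
R_copper = L/(kA) = 0.002/(384×23.8) = 2.188×10^-7 K/W
Sum of known resistances R_other = 2.188×10^-7 K/W
Total R = ΔT/Q = 37/280 = 0.1321 K/W
R_cork board = R_total − R_other = 0.1321 K/W
k = L/(R·A) = 0.135/(0.1321×23.8)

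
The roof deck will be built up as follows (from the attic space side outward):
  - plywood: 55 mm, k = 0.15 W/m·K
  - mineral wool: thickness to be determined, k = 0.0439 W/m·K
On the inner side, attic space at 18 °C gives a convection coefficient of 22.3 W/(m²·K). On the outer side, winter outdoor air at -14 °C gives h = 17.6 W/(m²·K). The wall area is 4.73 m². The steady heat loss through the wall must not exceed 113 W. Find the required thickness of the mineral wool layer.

Using the resistance-network approach (series):
R_inner film = 1/(h_i·A) = 1/(22.3×4.73) = 0.009481 K/W
R_plywood = L/(kA) = 0.055/(0.15×4.73) = 0.07752 K/W
R_outer film = 1/(h_o·A) = 1/(17.6×4.73) = 0.01201 K/W
Sum of the known resistances R_other = 0.09901 K/W
Required total resistance R_tot = ΔT/Q_allow = 32/113 = 0.2832 K/W
R_mineral wool = R_tot − R_other = 0.1842 K/W
L = R·k·A = 0.1842×0.0439×4.73

L ≈ 38.2 mm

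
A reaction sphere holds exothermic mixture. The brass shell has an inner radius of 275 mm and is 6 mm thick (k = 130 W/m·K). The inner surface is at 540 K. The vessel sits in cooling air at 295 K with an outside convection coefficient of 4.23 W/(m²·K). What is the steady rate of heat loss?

Q ≈ 1030 W

Each spherical layer contributes R = (1/r_i − 1/r_o)/(4πk):
R_brass shell = (1/0.275 − 1/0.281)/(4π×130) = 4.753×10^-5 K/W
R_outer film = 1/(h·4πr_o²) = 1/(4.23×4π×0.281²) = 0.2383 K/W
R_total = 0.2383 K/W
Q = ΔT/R_total = 245/0.2383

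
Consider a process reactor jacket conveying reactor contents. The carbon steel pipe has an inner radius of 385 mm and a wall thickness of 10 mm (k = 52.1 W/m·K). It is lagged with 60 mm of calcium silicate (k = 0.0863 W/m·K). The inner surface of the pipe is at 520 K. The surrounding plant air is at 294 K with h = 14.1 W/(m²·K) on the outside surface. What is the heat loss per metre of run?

q′ ≈ 791 W/m

Cylindrical conduction, so R = ln(r₂/r₁)/(2πkL) per layer, in series:
R_carbon steel pipe wall = ln(395/385)/(2π×52.1×1) = 7.833×10^-5 K/W
R_calcium silicate = ln(455/395)/(2π×0.0863×1) = 0.2608 K/W
R_outer film = 1/(h_o·2πr_oL) = 1/(14.1×2π×0.455×1) = 0.02481 K/W
R_total = 0.2857 K/W
Q = ΔT/R_total = 226/0.2857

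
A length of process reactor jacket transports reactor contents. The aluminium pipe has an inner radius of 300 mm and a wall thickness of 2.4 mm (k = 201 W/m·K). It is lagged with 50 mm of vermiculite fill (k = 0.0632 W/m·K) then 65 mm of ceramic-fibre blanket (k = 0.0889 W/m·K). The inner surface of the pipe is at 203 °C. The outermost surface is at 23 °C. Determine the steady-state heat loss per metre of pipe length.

Per-layer cylindrical resistances, series-summed:
R_aluminium pipe wall = ln(302.4/300)/(2π×201×1) = 6.309×10^-6 K/W
R_vermiculite fill = ln(352.4/302.4)/(2π×0.0632×1) = 0.3853 K/W
R_ceramic-fibre blanket = ln(417.4/352.4)/(2π×0.0889×1) = 0.3031 K/W
R_total = 0.6884 K/W
Q = ΔT/R_total = 180/0.6884

q′ ≈ 261 W/m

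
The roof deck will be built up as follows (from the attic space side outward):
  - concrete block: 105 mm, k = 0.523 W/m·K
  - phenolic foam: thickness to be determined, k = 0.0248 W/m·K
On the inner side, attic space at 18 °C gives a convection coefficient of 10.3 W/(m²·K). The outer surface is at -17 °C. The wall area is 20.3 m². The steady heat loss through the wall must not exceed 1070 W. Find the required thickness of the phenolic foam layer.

Using the resistance-network approach (series):
R_inner film = 1/(h_i·A) = 1/(10.3×20.3) = 0.004783 K/W
R_concrete block = L/(kA) = 0.105/(0.523×20.3) = 0.00989 K/W
Sum of the known resistances R_other = 0.01467 K/W
Required total resistance R_tot = ΔT/Q_allow = 35/1070 = 0.03271 K/W
R_phenolic foam = R_tot − R_other = 0.01804 K/W
L = R·k·A = 0.01804×0.0248×20.3

L ≈ 9.08 mm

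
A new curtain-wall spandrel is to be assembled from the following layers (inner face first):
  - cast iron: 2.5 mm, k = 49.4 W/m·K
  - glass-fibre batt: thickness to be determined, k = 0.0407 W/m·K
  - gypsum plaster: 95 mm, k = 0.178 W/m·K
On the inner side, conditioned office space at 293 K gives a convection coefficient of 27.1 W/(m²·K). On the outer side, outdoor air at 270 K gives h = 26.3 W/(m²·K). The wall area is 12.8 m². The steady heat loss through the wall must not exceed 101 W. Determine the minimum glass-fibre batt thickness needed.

L ≈ 93.9 mm

Series thermal resistances:
R_inner film = 1/(h_i·A) = 1/(27.1×12.8) = 0.002883 K/W
R_cast iron = L/(kA) = 0.0025/(49.4×12.8) = 3.954×10^-6 K/W
R_gypsum plaster = L/(kA) = 0.095/(0.178×12.8) = 0.0417 K/W
R_outer film = 1/(h_o·A) = 1/(26.3×12.8) = 0.002971 K/W
Sum of the known resistances R_other = 0.04755 K/W
Required total resistance R_tot = ΔT/Q_allow = 23/101 = 0.2277 K/W
R_glass-fibre batt = R_tot − R_other = 0.1802 K/W
L = R·k·A = 0.1802×0.0407×12.8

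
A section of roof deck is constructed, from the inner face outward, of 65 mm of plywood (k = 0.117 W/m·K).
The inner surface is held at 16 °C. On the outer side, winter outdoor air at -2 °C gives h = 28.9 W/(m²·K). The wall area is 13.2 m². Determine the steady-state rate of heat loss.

Q ≈ 403 W

Model the wall as resistances in series:
R_plywood = L/(kA) = 0.065/(0.117×13.2) = 0.04209 K/W
R_outer film = 1/(h_o·A) = 1/(28.9×13.2) = 0.002621 K/W
R_total = 0.04471 K/W
Q = ΔT / R_total = 18 / 0.04471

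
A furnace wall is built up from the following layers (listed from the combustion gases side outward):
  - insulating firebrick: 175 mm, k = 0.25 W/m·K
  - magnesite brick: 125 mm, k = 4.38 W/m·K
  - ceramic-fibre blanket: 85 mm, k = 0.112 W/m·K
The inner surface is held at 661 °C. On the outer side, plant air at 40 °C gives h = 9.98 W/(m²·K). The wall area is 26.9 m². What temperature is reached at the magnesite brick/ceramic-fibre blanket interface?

Thermal resistances in series:
R_insulating firebrick = L/(kA) = 0.175/(0.25×26.9) = 0.02602 K/W
R_magnesite brick = L/(kA) = 0.125/(4.38×26.9) = 0.001061 K/W
R_ceramic-fibre blanket = L/(kA) = 0.085/(0.112×26.9) = 0.02821 K/W
R_outer film = 1/(h_o·A) = 1/(9.98×26.9) = 0.003725 K/W
R_total = 0.05902 K/W;  Q = ΔT/R_total = 621/0.05902 = 10520 W
T_interface = T_inner − Q·ΣR(inner→interface) = 661 − 10500×0.02708

T ≈ 376 °C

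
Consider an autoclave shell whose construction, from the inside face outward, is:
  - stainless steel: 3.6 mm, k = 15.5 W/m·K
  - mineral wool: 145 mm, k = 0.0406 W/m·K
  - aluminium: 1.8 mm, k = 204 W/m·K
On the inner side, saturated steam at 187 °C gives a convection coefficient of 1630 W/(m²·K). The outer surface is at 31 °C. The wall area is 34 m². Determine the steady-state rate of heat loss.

Thermal resistances in series:
R_inner film = 1/(h_i·A) = 1/(1630×34) = 1.804×10^-5 K/W
R_stainless steel = L/(kA) = 0.0036/(15.5×34) = 6.831×10^-6 K/W
R_mineral wool = L/(kA) = 0.145/(0.0406×34) = 0.105 K/W
R_aluminium = L/(kA) = 0.0018/(204×34) = 2.595×10^-7 K/W
R_total = 0.1051 K/W
Q = ΔT / R_total = 156 / 0.1051

Q ≈ 1480 W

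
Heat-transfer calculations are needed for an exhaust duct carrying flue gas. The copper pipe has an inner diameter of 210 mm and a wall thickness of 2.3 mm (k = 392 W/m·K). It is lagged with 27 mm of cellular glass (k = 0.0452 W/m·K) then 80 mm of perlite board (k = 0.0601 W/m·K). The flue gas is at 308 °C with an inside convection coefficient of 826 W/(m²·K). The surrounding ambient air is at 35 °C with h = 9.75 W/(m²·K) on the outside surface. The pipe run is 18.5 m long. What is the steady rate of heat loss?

Cylindrical conduction, so R = ln(r₂/r₁)/(2πkL) per layer, in series:
R_inner film = 1/(h_i·2πr₁L) = 1/(826×2π×0.105×18.5) = 9.919×10^-5 K/W
R_copper pipe wall = ln(107.3/105)/(2π×392×18.5) = 4.755×10^-7 K/W
R_cellular glass = ln(134.3/107.3)/(2π×0.0452×18.5) = 0.04272 K/W
R_perlite board = ln(214.3/134.3)/(2π×0.0601×18.5) = 0.06689 K/W
R_outer film = 1/(h_o·2πr_oL) = 1/(9.75×2π×0.2143×18.5) = 0.004117 K/W
R_total = 0.1138 K/W
Q = ΔT/R_total = 273/0.1138

Q ≈ 2400 W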